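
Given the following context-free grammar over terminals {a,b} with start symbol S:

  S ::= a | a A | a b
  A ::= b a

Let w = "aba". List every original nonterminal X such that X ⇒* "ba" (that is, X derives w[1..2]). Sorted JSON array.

Convert to CNF:
  S -> T1 A | T1 T0 | a
  A -> T0 T1
  T0 -> b
  T1 -> a

CYK table (by increasing span) (cells [i..j] with 1 ≤ i ≤ j ≤ 2 only):
  [1..1]={T0}  "b"  orig:{}
  [2..2]={S,T1}  "a"  orig:{S}
  [1..2]={A}  "ba"

Original NTs in T[1,2] deriving "ba": ["A"]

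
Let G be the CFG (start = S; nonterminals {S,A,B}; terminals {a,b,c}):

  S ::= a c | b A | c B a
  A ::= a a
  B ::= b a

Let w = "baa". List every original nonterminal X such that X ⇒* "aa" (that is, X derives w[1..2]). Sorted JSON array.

CNF form of G:
  S -> T0 T2 | T1 A | T2 X3
  A -> T0 T0
  B -> T1 T0
  T0 -> a
  T1 -> b
  T2 -> c
  X3 -> B T0

Fill CYK table bottom-up — only the sub-triangle for w[1..2]:
  cell(1,1) a: {T0}  orig:{}
  cell(2,2) a: {T0}  orig:{}
  cell(1,2) aa: {A}

Original NTs in T[1,2] deriving "aa": ["A"]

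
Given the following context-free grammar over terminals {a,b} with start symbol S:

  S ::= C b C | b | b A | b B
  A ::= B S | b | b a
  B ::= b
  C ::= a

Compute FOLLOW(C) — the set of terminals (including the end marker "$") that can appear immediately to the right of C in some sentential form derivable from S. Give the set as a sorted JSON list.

FIRST iteration:
[1]
  A via A→b: +{b}
  B via B→b: +{b}
  C via C→a: +{a}
  S via S→C b C: +{a}
  S via S→b: +{b}
  FIRST(S)={a,b}  FIRST(A)={b}  FIRST(B)={b}  FIRST(C)={a}
[2] — fixpoint
  FIRST(S)={a,b}  FIRST(A)={b}  FIRST(B)={b}  FIRST(C)={a}

FOLLOW sets:
initialize: $ ∈ FOLLOW(S)
pass 1:
  A→B S: FOLLOW(B) ⊇ FIRST(S) = {a,b}; new: +{a,b}
  S→C b C: FOLLOW(C) ⊇ FIRST(b) = {b}; new: +{b}
  S→C b C: FOLLOW(C) ⊇ FOLLOW(S) ⊇ {$}; new: +{$}
  S→b A: FOLLOW(A) ⊇ FOLLOW(S) ⊇ {$}; new: +{$}
  S→b B: FOLLOW(B) ⊇ FOLLOW(S) ⊇ {$}; new: +{$}
  S: {$}  A: {$}  B: {$,a,b}  C: {$,b}
pass 2: — fixpoint
  S: {$}  A: {$}  B: {$,a,b}  C: {$,b}

FOLLOW(C) = ["$", "b"]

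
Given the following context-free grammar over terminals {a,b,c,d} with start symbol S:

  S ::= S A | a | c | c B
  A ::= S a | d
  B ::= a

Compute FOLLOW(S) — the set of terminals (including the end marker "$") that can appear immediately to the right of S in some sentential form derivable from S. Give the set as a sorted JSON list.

FIRST iteration:
[1]
  A via A→d: +{d}
  B via B→a: +{a}
  S via S→a: +{a}
  S via S→c: +{c}
  FIRST[S]={a,c}  FIRST[A]={d}  FIRST[B]={a}
[2]
  A via A→S a: +{a,c}
  FIRST[S]={a,c}  FIRST[A]={a,c,d}  FIRST[B]={a}
[3] — fixpoint
  FIRST[S]={a,c}  FIRST[A]={a,c,d}  FIRST[B]={a}

FOLLOW sets:
initialize: $ ∈ FOLLOW(S)
[1]
  A→S a: FOLLOW(S) ⊇ FIRST(a) = {a}; new: +{a}
  S→S A: FOLLOW(S) ⊇ FIRST(A) = {a,c,d}; new: +{c,d}
  S→S A: FOLLOW(A) ⊇ FOLLOW(S) ⊇ {$,a,c,d}; new: +{$,a,c,d}
  S→c B: FOLLOW(B) ⊇ FOLLOW(S) ⊇ {$,a,c,d}; new: +{$,a,c,d}
  S: {$,a,c,d}  A: {$,a,c,d}  B: {$,a,c,d}
[2] (no change)
  S: {$,a,c,d}  A: {$,a,c,d}  B: {$,a,c,d}

FOLLOW(S) = ["$", "a", "c", "d"]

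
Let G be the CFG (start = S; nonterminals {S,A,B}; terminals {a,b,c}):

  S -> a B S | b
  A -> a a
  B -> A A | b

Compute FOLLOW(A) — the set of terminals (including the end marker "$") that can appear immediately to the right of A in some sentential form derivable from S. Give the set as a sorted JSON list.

FIRST sets, iterate to fixpoint:
round 1:
  A via A→a a: +{a}
  B via B→A A: +{a}
  B via B→b: +{b}
  S via S→a B S: +{a}
  S via S→b: +{b}
  FIRST[S]={a,b}  FIRST[A]={a}  FIRST[B]={a,b}
round 2: — fixpoint
  FIRST[S]={a,b}  FIRST[A]={a}  FIRST[B]={a,b}

FOLLOW sets:
seed FOLLOW(S) with $
pass 1:
  B→A A: FOLLOW(A) ⊇ FIRST(A) = {a}; new: +{a}
  S→a B S: FOLLOW(B) ⊇ FIRST(S) = {a,b}; new: +{a,b}
  S: {$}  A: {a}  B: {a,b}
pass 2:
  B→A A: FOLLOW(A) ⊇ FOLLOW(B) ⊇ {a,b}; new: +{b}
  S: {$}  A: {a,b}  B: {a,b}
pass 3: — fixpoint
  S: {$}  A: {a,b}  B: {a,b}

FOLLOW(A) = ["a", "b"]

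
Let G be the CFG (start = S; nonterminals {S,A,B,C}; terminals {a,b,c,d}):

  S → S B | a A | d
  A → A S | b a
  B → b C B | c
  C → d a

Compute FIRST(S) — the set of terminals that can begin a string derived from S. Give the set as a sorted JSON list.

Compute FIRST by fixpoint:
[1]
  A via A→b a: +{b}
  B via B→b C B: +{b}
  B via B→c: +{c}
  C via C→d a: +{d}
  S via S→a A: +{a}
  S via S→d: +{d}
  S: {a,d}  A: {b}  B: {b,c}  C: {d}
[2] (no change)
  S: {a,d}  A: {b}  B: {b,c}  C: {d}

FIRST(S) = ["a", "d"]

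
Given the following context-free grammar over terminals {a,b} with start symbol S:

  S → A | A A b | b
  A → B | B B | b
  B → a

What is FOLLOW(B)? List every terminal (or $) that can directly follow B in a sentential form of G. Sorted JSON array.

FIRST sets, iterate to fixpoint:
pass 1:
  A via A→b: +{b}
  B via B→a: +{a}
  S via S→A: +{b}
  S: {b}  A: {b}  B: {a}
pass 2:
  A via A→B: +{a}
  S via S→A: +{a}
  S: {a,b}  A: {a,b}  B: {a}
pass 3: done
  S: {a,b}  A: {a,b}  B: {a}

Compute FOLLOW by fixpoint:
initialize: $ ∈ FOLLOW(S)
pass 1:
  A→B B: FOLLOW(B) ⊇ FIRST(B) = {a}; new: +{a}
  S→A: FOLLOW(A) ⊇ FOLLOW(S) ⊇ {$}; new: +{$}
  S→A A b: FOLLOW(A) ⊇ FIRST(A) = {a,b}; new: +{a,b}
  FOLLOW[S]={$}  FOLLOW[A]={$,a,b}  FOLLOW[B]={a}
pass 2:
  A→B: FOLLOW(B) ⊇ FOLLOW(A) ⊇ {$,a,b}; new: +{$,b}
  FOLLOW[S]={$}  FOLLOW[A]={$,a,b}  FOLLOW[B]={$,a,b}
pass 3: done
  FOLLOW[S]={$}  FOLLOW[A]={$,a,b}  FOLLOW[B]={$,a,b}

FOLLOW(B) = ["$", "a", "b"]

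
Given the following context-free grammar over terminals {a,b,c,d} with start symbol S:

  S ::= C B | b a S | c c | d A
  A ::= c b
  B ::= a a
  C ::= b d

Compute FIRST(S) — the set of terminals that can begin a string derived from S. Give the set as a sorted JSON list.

FIRST sets, iterate to fixpoint:
[1]
  A via A→c b: +{c}
  B via B→a a: +{a}
  C via C→b d: +{b}
  S via S→C B: +{b}
  S via S→c c: +{c}
  S via S→d A: +{d}
  S: {b,c,d}  A: {c}  B: {a}  C: {b}
[2] (stable)
  S: {b,c,d}  A: {c}  B: {a}  C: {b}

FIRST(S) = ["b", "c", "d"]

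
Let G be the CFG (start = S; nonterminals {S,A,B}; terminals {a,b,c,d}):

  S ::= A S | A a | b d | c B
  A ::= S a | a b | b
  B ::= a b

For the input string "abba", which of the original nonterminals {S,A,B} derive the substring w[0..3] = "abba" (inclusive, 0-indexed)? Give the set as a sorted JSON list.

CNF form of G:
  S -> A S | A T0 | T1 T2 | T3 B
  A -> S T0 | T0 T1 | b
  B -> T0 T1
  T0 -> a
  T1 -> b
  T2 -> d
  T3 -> c

CYK table (by increasing span) — only the sub-triangle for w[0..3]:
  [0..0]={T0}  "a"  orig:{}
  [1..1]={A,T1}  "b"  orig:{A}
  [2..2]={A,T1}  "b"  orig:{A}
  [3..3]={T0}  "a"  orig:{}
  [0..1]={A,B}  "ab"
  [1..2]=∅  "bb"
  [2..3]={S}  "ba"
  [0..2]=∅  "abb"
  [1..3]={S}  "bba"
  [0..3]={S}  "abba"

Original NTs in T[0,3] deriving "abba": ["S"]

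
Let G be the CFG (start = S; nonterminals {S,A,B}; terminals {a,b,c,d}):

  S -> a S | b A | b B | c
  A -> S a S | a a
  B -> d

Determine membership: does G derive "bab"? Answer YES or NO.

CNF form of G:
  S -> T0 S | T1 A | T1 B | c
  A -> S X2 | T0 T0
  B -> d
  T0 -> a
  T1 -> b
  X2 -> T0 S

CYK fill:
  [0..0]={T1}  "b"  orig:{}
  [1..1]={T0}  "a"  orig:{}
  [2..2]={T1}  "b"  orig:{}
  [0..1]=∅  "ba"
  [1..2]=∅  "ab"
  [0..2]=∅  "bab"

S ∉ T[0,2] ⇒ NO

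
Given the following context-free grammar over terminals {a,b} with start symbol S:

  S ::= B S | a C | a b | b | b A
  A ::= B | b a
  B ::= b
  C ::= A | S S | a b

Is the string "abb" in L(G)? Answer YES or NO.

Convert to CNF:
  S -> B S | T0 A | T1 C | T1 T0 | b
  A -> T0 T1 | b
  B -> b
  C -> S S | T0 T1 | T1 T0 | b
  T0 -> b
  T1 -> a

CYK table (by increasing span):
  cell(0,0) a: {T1}  orig:{}
  cell(1,1) b: {A,B,C,S,T0}  orig:{A,B,C,S}
  cell(2,2) b: {A,B,C,S,T0}  orig:{A,B,C,S}
  cell(0,1) ab: {C,S}
  cell(1,2) bb: {C,S}
  cell(0,2) abb: {C,S}

S ∈ T[0,2] ⇒ YES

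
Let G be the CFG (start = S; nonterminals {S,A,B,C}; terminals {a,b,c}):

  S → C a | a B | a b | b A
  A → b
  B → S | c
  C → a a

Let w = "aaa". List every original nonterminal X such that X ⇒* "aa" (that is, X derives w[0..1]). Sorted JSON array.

Convert to CNF:
  S -> C T0 | T0 B | T0 T1 | T1 A
  A -> b
  B -> C T0 | T0 B | T0 T1 | T1 A | c
  C -> T0 T0
  T0 -> a
  T1 -> b

CYK fill, restricted to cells inside w[0..1]:
  [0..0]={T0}  "a"  orig:{}
  [1..1]={T0}  "a"  orig:{}
  [0..1]={C}  "aa"

Original NTs in T[0,1] deriving "aa": ["C"]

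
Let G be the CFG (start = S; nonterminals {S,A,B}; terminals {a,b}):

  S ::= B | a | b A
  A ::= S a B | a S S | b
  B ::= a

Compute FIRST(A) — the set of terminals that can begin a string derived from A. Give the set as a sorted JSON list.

FIRST iteration:
pass 1:
  A via A→a S S: +{a}
  A via A→b: +{b}
  B via B→a: +{a}
  S via S→B: +{a}
  S via S→b A: +{b}
  FIRST(S)={a,b}  FIRST(A)={a,b}  FIRST(B)={a}
pass 2: — fixpoint
  FIRST(S)={a,b}  FIRST(A)={a,b}  FIRST(B)={a}

FIRST(A) = ["a", "b"]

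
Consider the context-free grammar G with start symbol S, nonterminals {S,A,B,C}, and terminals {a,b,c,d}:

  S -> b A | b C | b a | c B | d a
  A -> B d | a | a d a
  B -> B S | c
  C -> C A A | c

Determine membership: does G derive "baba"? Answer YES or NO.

Convert to CNF:
  S -> T0 T1 | T2 A | T2 C | T2 T1 | T3 B
  A -> B T0 | T1 X4 | a
  B -> B S | c
  C -> C X5 | c
  T0 -> d
  T1 -> a
  T2 -> b
  T3 -> c
  X4 -> T0 T1
  X5 -> A A

CYK fill:
  [0..0]={T2}  "b"  orig:{}
  [1..1]={A,T1}  "a"  orig:{A}
  [2..2]={T2}  "b"  orig:{}
  [3..3]={A,T1}  "a"  orig:{A}
  [0..1]={S}  "ba"
  [1..2]=∅  "ab"
  [2..3]={S}  "ba"
  [0..2]=∅  "bab"
  [1..3]=∅  "aba"
  [0..3]=∅  "baba"

S ∉ T[0,3] ⇒ NO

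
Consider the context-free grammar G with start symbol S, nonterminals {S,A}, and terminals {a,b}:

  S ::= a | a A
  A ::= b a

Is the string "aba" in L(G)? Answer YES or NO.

Convert to CNF:
  S -> T1 A | a
  A -> T0 T1
  T0 -> b
  T1 -> a

Fill CYK table bottom-up:
  cell(0,0) a: {S,T1}  orig:{S}
  cell(1,1) b: {T0}  orig:{}
  cell(2,2) a: {S,T1}  orig:{S}
  cell(0,1) ab: ∅
  cell(1,2) ba: {A}
  cell(0,2) aba: {S}

S ∈ T[0,2] ⇒ YES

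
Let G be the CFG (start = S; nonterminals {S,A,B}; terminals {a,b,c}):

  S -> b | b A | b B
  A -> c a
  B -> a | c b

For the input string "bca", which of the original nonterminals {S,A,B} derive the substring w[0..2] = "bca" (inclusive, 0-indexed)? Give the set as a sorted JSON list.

CNF form of G:
  S -> T2 A | T2 B | b
  A -> T0 T1
  B -> T0 T2 | a
  T0 -> c
  T1 -> a
  T2 -> b

CYK fill (cells [i..j] with 0 ≤ i ≤ j ≤ 2 only):
  cell(0,0) b: {S,T2}  orig:{S}
  cell(1,1) c: {T0}  orig:{}
  cell(2,2) a: {B,T1}  orig:{B}
  cell(0,1) bc: ∅
  cell(1,2) ca: {A}
  cell(0,2) bca: {S}

Original NTs in T[0,2] deriving "bca": ["S"]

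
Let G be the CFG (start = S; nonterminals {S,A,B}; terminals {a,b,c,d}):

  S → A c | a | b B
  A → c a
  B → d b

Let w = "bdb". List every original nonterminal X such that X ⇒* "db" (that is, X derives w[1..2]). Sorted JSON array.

Convert to CNF:
  S -> A T0 | T3 B | a
  A -> T0 T1
  B -> T2 T3
  T0 -> c
  T1 -> a
  T2 -> d
  T3 -> b

CYK table (by increasing span), restricted to cells inside w[1..2]:
  [1..1]={T2}  "d"  orig:{}
  [2..2]={T3}  "b"  orig:{}
  [1..2]={B}  "db"

Original NTs in T[1,2] deriving "db": ["B"]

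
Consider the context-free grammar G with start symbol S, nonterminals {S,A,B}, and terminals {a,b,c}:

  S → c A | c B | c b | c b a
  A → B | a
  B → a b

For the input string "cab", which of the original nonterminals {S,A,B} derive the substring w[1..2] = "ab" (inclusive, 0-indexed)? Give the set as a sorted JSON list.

CNF form of G:
  S -> T2 A | T2 B | T2 T1 | T2 X3
  A -> T0 T1 | a
  B -> T0 T1
  T0 -> a
  T1 -> b
  T2 -> c
  X3 -> T1 T0

Fill CYK table bottom-up (cells [i..j] with 1 ≤ i ≤ j ≤ 2 only):
  [1..1]={A,T0}  "a"  orig:{A}
  [2..2]={T1}  "b"  orig:{}
  [1..2]={A,B}  "ab"

Original NTs in T[1,2] deriving "ab": ["A", "B"]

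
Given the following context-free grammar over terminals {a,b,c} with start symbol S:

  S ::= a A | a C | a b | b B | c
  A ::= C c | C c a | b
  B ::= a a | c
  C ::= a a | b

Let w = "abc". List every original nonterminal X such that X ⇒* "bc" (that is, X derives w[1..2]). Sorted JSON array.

Convert to CNF:
  S -> T1 A | T1 C | T1 T2 | T2 B | c
  A -> C T0 | C X3 | b
  B -> T1 T1 | c
  C -> T1 T1 | b
  T0 -> c
  T1 -> a
  T2 -> b
  X3 -> T0 T1

Fill CYK table bottom-up, restricted to cells inside w[1..2]:
  T[1,1] 'b' = {A,C,T2}  orig:{A,C}
  T[2,2] 'c' = {B,S,T0}  orig:{B,S}
  T[1,2] 'bc' = {A,S}

Original NTs in T[1,2] deriving "bc": ["A", "S"]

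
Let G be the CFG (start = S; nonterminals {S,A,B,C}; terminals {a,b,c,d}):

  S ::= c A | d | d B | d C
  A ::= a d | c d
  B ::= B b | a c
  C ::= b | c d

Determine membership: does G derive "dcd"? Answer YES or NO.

CNF form of G:
  S -> T1 B | T1 C | T2 A | d
  A -> T0 T1 | T2 T1
  B -> B T3 | T0 T2
  C -> T2 T1 | b
  T0 -> a
  T1 -> d
  T2 -> c
  T3 -> b

CYK table (by increasing span):
  cell(0,0) d: {S,T1}  orig:{S}
  cell(1,1) c: {T2}  orig:{}
  cell(2,2) d: {S,T1}  orig:{S}
  cell(0,1) dc: ∅
  cell(1,2) cd: {A,C}
  cell(0,2) dcd: {S}

S ∈ T[0,2] ⇒ YES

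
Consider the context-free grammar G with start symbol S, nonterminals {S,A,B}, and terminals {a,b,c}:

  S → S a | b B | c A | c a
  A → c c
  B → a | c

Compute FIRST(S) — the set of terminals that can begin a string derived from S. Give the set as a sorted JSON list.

Compute FIRST by fixpoint:
pass 1:
  A via A→c c: +{c}
  B via B→a: +{a}
  B via B→c: +{c}
  S via S→b B: +{b}
  S via S→c A: +{c}
  S: {b,c}  A: {c}  B: {a,c}
pass 2: done
  S: {b,c}  A: {c}  B: {a,c}

FIRST(S) = ["b", "c"]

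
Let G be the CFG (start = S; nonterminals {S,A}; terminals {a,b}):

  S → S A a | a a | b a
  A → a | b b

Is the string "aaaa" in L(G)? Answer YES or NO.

CNF form of G:
  S -> S X2 | T0 T1 | T1 T1
  A -> T0 T0 | a
  T0 -> b
  T1 -> a
  X2 -> A T1

Fill CYK table bottom-up:
  cell(0,0) a: {A,T1}  orig:{A}
  cell(1,1) a: {A,T1}  orig:{A}
  cell(2,2) a: {A,T1}  orig:{A}
  cell(3,3) a: {A,T1}  orig:{A}
  cell(0,1) aa: {S,X2}  orig:{S}
  cell(1,2) aa: {S,X2}  orig:{S}
  cell(2,3) aa: {S,X2}  orig:{S}
  cell(0,2) aaa: ∅
  cell(1,3) aaa: ∅
  cell(0,3) aaaa: {S}

S ∈ T[0,3] ⇒ YES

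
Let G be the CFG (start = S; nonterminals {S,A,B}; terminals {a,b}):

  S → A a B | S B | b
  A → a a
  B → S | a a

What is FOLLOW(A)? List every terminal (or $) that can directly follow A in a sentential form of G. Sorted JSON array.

FIRST sets, iterate to fixpoint:
iter 1:
  A via A→a a: +{a}
  B via B→a a: +{a}
  S via S→A a B: +{a}
  S via S→b: +{b}
  FIRST[S]={a,b}  FIRST[A]={a}  FIRST[B]={a}
iter 2:
  B via B→S: +{b}
  FIRST[S]={a,b}  FIRST[A]={a}  FIRST[B]={a,b}
iter 3: (stable)
  FIRST[S]={a,b}  FIRST[A]={a}  FIRST[B]={a,b}

Compute FOLLOW by fixpoint:
initialize: $ ∈ FOLLOW(S)
round 1:
  S→A a B: FOLLOW(A) ⊇ FIRST(a) = {a}; new: +{a}
  S→A a B: FOLLOW(B) ⊇ FOLLOW(S) ⊇ {$}; new: +{$}
  S→S B: FOLLOW(S) ⊇ FIRST(B) = {a,b}; new: +{a,b}
  S→S B: FOLLOW(B) ⊇ FOLLOW(S) ⊇ {$,a,b}; new: +{a,b}
  FOLLOW[S]={$,a,b}  FOLLOW[A]={a}  FOLLOW[B]={$,a,b}
round 2: done
  FOLLOW[S]={$,a,b}  FOLLOW[A]={a}  FOLLOW[B]={$,a,b}

FOLLOW(A) = ["a"]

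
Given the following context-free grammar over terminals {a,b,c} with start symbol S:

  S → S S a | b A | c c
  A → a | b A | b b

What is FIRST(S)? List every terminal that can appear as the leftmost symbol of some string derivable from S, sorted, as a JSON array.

FIRST sets, iterate to fixpoint:
round 1:
  A via A→a: +{a}
  A via A→b A: +{b}
  S via S→b A: +{b}
  S via S→c c: +{c}
  S: {b,c}  A: {a,b}
round 2: (no change)
  S: {b,c}  A: {a,b}

FIRST(S) = ["b", "c"]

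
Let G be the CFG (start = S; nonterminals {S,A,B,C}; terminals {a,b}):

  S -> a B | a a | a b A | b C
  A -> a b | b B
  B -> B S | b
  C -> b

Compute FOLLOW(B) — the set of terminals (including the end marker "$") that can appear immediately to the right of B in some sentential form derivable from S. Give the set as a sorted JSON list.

FIRST iteration:
round 1:
  A via A→a b: +{a}
  A via A→b B: +{b}
  B via B→b: +{b}
  C via C→b: +{b}
  S via S→a B: +{a}
  S via S→b C: +{b}
  S: {a,b}  A: {a,b}  B: {b}  C: {b}
round 2: done
  S: {a,b}  A: {a,b}  B: {b}  C: {b}

FOLLOW sets:
FOLLOW(S) := {$}
pass 1:
  B→B S: FOLLOW(B) ⊇ FIRST(S) = {a,b}; new: +{a,b}
  B→B S: FOLLOW(S) ⊇ FOLLOW(B) ⊇ {a,b}; new: +{a,b}
  S→a B: FOLLOW(B) ⊇ FOLLOW(S) ⊇ {$,a,b}; new: +{$}
  S→a b A: FOLLOW(A) ⊇ FOLLOW(S) ⊇ {$,a,b}; new: +{$,a,b}
  S→b C: FOLLOW(C) ⊇ FOLLOW(S) ⊇ {$,a,b}; new: +{$,a,b}
  S: {$,a,b}  A: {$,a,b}  B: {$,a,b}  C: {$,a,b}
pass 2: (no change)
  S: {$,a,b}  A: {$,a,b}  B: {$,a,b}  C: {$,a,b}

FOLLOW(B) = ["$", "a", "b"]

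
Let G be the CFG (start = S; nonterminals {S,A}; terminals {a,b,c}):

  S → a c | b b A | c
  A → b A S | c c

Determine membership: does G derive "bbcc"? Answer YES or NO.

Convert to CNF:
  S -> T0 X4 | T2 T1 | c
  A -> T0 X3 | T1 T1
  T0 -> b
  T1 -> c
  T2 -> a
  X3 -> A S
  X4 -> T0 A

Fill CYK table bottom-up:
  cell(0,0) b: {T0}  orig:{}
  cell(1,1) b: {T0}  orig:{}
  cell(2,2) c: {S,T1}  orig:{S}
  cell(3,3) c: {S,T1}  orig:{S}
  cell(0,1) bb: ∅
  cell(1,2) bc: ∅
  cell(2,3) cc: {A}
  cell(0,2) bbc: ∅
  cell(1,3) bcc: {X4}  orig:{}
  cell(0,3) bbcc: {S}

S ∈ T[0,3] ⇒ YES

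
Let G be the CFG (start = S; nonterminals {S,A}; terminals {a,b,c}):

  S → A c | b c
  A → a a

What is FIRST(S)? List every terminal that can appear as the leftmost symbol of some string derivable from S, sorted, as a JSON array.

Compute FIRST by fixpoint:
[1]
  A via A→a a: +{a}
  S via S→A c: +{a}
  S via S→b c: +{b}
  FIRST[S]={a,b}  FIRST[A]={a}
[2] (stable)
  FIRST[S]={a,b}  FIRST[A]={a}

FIRST(S) = ["a", "b"]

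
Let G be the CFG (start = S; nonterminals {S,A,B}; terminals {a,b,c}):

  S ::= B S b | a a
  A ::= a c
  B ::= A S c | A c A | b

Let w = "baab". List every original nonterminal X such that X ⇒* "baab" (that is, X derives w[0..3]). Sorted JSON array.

CNF form of G:
  S -> B X5 | T0 T0
  A -> T0 T1
  B -> A X3 | A X4 | b
  T0 -> a
  T1 -> c
  T2 -> b
  X3 -> S T1
  X4 -> T1 A
  X5 -> S T2

CYK table (by increasing span) (cells [i..j] with 0 ≤ i ≤ j ≤ 3 only):
  T[0,0] 'b' = {B,T2}  orig:{B}
  T[1,1] 'a' = {T0}  orig:{}
  T[2,2] 'a' = {T0}  orig:{}
  T[3,3] 'b' = {B,T2}  orig:{B}
  T[0,1] 'ba' = ∅
  T[1,2] 'aa' = {S}
  T[2,3] 'ab' = ∅
  T[0,2] 'baa' = ∅
  T[1,3] 'aab' = {X5}  orig:{}
  T[0,3] 'baab' = {S}

Original NTs in T[0,3] deriving "baab": ["S"]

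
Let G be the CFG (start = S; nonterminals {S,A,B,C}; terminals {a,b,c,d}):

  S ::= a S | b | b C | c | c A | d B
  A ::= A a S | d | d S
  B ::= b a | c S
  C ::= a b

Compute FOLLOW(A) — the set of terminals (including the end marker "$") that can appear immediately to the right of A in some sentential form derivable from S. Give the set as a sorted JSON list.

FIRST sets, iterate to fixpoint:
pass 1:
  A via A→d: +{d}
  B via B→b a: +{b}
  B via B→c S: +{c}
  C via C→a b: +{a}
  S via S→a S: +{a}
  S via S→b: +{b}
  S via S→c: +{c}
  S via S→d B: +{d}
  FIRST(S)={a,b,c,d}  FIRST(A)={d}  FIRST(B)={b,c}  FIRST(C)={a}
pass 2: — fixpoint
  FIRST(S)={a,b,c,d}  FIRST(A)={d}  FIRST(B)={b,c}  FIRST(C)={a}

FOLLOW sets:
initialize: $ ∈ FOLLOW(S)
pass 1:
  A→A a S: FOLLOW(A) ⊇ FIRST(a) = {a}; new: +{a}
  A→A a S: FOLLOW(S) ⊇ FOLLOW(A) ⊇ {a}; new: +{a}
  S→b C: FOLLOW(C) ⊇ FOLLOW(S) ⊇ {$,a}; new: +{$,a}
  S→c A: FOLLOW(A) ⊇ FOLLOW(S) ⊇ {$,a}; new: +{$}
  S→d B: FOLLOW(B) ⊇ FOLLOW(S) ⊇ {$,a}; new: +{$,a}
  S: {$,a}  A: {$,a}  B: {$,a}  C: {$,a}
pass 2: done
  S: {$,a}  A: {$,a}  B: {$,a}  C: {$,a}

FOLLOW(A) = ["$", "a"]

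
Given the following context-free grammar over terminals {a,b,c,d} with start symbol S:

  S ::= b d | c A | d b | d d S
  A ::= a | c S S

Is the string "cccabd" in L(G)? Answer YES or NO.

CNF form of G:
  S -> T0 A | T1 T2 | T2 T1 | T2 X4
  A -> T0 X3 | a
  T0 -> c
  T1 -> b
  T2 -> d
  X3 -> S S
  X4 -> T2 S

Fill CYK table bottom-up:
  [0..0]={T0}  "c"  orig:{}
  [1..1]={T0}  "c"  orig:{}
  [2..2]={T0}  "c"  orig:{}
  [3..3]={A}  "a"
  [4..4]={T1}  "b"  orig:{}
  [5..5]={T2}  "d"  orig:{}
  [0..1]=∅  "cc"
  [1..2]=∅  "cc"
  [2..3]={S}  "ca"
  [3..4]=∅  "ab"
  [4..5]={S}  "bd"
  [0..2]=∅  "ccc"
  [1..3]=∅  "cca"
  [2..4]=∅  "cab"
  [3..5]=∅  "abd"
  [0..3]=∅  "ccca"
  [1..4]=∅  "ccab"
  [2..5]={X3}  "cabd"  orig:{}
  [0..4]=∅  "cccab"
  [1..5]={A}  "ccabd"
  [0..5]={S}  "cccabd"

S ∈ T[0,5] ⇒ YES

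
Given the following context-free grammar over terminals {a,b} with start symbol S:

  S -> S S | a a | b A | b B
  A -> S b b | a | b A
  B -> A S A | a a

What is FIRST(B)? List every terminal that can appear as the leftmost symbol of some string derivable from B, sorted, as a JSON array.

FIRST iteration:
pass 1:
  A via A→a: +{a}
  A via A→b A: +{b}
  B via B→A S A: +{a,b}
  S via S→a a: +{a}
  S via S→b A: +{b}
  FIRST[S]={a,b}  FIRST[A]={a,b}  FIRST[B]={a,b}
pass 2: done
  FIRST[S]={a,b}  FIRST[A]={a,b}  FIRST[B]={a,b}

FIRST(B) = ["a", "b"]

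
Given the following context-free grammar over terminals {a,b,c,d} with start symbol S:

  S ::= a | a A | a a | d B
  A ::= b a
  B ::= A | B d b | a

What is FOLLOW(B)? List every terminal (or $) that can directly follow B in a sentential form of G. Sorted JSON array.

FIRST iteration:
round 1:
  A via A→b a: +{b}
  B via B→A: +{b}
  B via B→a: +{a}
  S via S→a: +{a}
  S via S→d B: +{d}
  FIRST(S)={a,d}  FIRST(A)={b}  FIRST(B)={a,b}
round 2: (no change)
  FIRST(S)={a,d}  FIRST(A)={b}  FIRST(B)={a,b}

Compute FOLLOW by fixpoint:
FOLLOW(S) := {$}
[1]
  B→B d b: FOLLOW(B) ⊇ FIRST(d) = {d}; new: +{d}
  S→a A: FOLLOW(A) ⊇ FOLLOW(S) ⊇ {$}; new: +{$}
  S→d B: FOLLOW(B) ⊇ FOLLOW(S) ⊇ {$}; new: +{$}
  S: {$}  A: {$}  B: {$,d}
[2]
  B→A: FOLLOW(A) ⊇ FOLLOW(B) ⊇ {$,d}; new: +{d}
  S: {$}  A: {$,d}  B: {$,d}
[3] (no change)
  S: {$}  A: {$,d}  B: {$,d}

FOLLOW(B) = ["$", "d"]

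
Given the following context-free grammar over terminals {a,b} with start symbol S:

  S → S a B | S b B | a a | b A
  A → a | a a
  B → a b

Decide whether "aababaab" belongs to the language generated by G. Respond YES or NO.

Convert to CNF:
  S -> S X2 | S X3 | T0 T0 | T1 A
  A -> T0 T0 | a
  B -> T0 T1
  T0 -> a
  T1 -> b
  X2 -> T0 B
  X3 -> T1 B

CYK fill:
  T[0,0] 'a' = {A,T0}  orig:{A}
  T[1,1] 'a' = {A,T0}  orig:{A}
  T[2,2] 'b' = {T1}  orig:{}
  T[3,3] 'a' = {A,T0}  orig:{A}
  T[4,4] 'b' = {T1}  orig:{}
  T[5,5] 'a' = {A,T0}  orig:{A}
  T[6,6] 'a' = {A,T0}  orig:{A}
  T[7,7] 'b' = {T1}  orig:{}
  T[0,1] 'aa' = {A,S}
  T[1,2] 'ab' = {B}
  T[2,3] 'ba' = {S}
  T[3,4] 'ab' = {B}
  T[4,5] 'ba' = {S}
  T[5,6] 'aa' = {A,S}
  T[6,7] 'ab' = {B}
  T[0,2] 'aab' = {X2}  orig:{}
  T[1,3] 'aba' = ∅
  T[2,4] 'bab' = {X3}  orig:{}
  T[3,5] 'aba' = ∅
  T[4,6] 'baa' = {S}
  T[5,7] 'aab' = {X2}  orig:{}
  T[0,3] 'aaba' = ∅
  T[1,4] 'abab' = ∅
  T[2,5] 'baba' = ∅
  T[3,6] 'abaa' = ∅
  T[4,7] 'baab' = ∅
  T[0,4] 'aabab' = {S}
  T[1,5] 'ababa' = ∅
  T[2,6] 'babaa' = ∅
  T[3,7] 'abaab' = ∅
  T[0,5] 'aababa' = ∅
  T[1,6] 'ababaa' = ∅
  T[2,7] 'babaab' = ∅
  T[0,6] 'aababaa' = ∅
  T[1,7] 'ababaab' = ∅
  T[0,7] 'aababaab' = {S}

S ∈ T[0,7] ⇒ YES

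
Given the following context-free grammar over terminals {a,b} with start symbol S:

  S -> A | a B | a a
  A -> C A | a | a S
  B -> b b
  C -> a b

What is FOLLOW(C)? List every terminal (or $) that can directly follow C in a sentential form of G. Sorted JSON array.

FIRST iteration:
pass 1:
  A via A→a: +{a}
  B via B→b b: +{b}
  C via C→a b: +{a}
  S via S→A: +{a}
  S: {a}  A: {a}  B: {b}  C: {a}
pass 2: — fixpoint
  S: {a}  A: {a}  B: {b}  C: {a}

FOLLOW sets:
initialize: $ ∈ FOLLOW(S)
round 1:
  A→C A: FOLLOW(C) ⊇ FIRST(A) = {a}; new: +{a}
  S→A: FOLLOW(A) ⊇ FOLLOW(S) ⊇ {$}; new: +{$}
  S→a B: FOLLOW(B) ⊇ FOLLOW(S) ⊇ {$}; new: +{$}
  FOLLOW(S)={$}  FOLLOW(A)={$}  FOLLOW(B)={$}  FOLLOW(C)={a}
round 2: done
  FOLLOW(S)={$}  FOLLOW(A)={$}  FOLLOW(B)={$}  FOLLOW(C)={a}

FOLLOW(C) = ["a"]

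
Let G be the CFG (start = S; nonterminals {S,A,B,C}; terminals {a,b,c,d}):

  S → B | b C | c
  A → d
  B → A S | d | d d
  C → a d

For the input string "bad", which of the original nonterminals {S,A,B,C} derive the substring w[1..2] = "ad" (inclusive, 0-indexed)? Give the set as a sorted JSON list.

Convert to CNF:
  S -> A S | T0 T0 | T2 C | c | d
  A -> d
  B -> A S | T0 T0 | d
  C -> T1 T0
  T0 -> d
  T1 -> a
  T2 -> b

CYK table (by increasing span), restricted to cells inside w[1..2]:
  T[1,1] 'a' = {T1}  orig:{}
  T[2,2] 'd' = {A,B,S,T0}  orig:{A,B,S}
  T[1,2] 'ad' = {C}

Original NTs in T[1,2] deriving "ad": ["C"]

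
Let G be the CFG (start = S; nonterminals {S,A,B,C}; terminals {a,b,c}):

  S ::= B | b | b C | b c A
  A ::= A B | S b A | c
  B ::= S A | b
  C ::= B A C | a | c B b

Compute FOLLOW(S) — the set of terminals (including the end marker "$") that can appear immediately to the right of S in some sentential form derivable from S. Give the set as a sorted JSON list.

Compute FIRST by fixpoint:
pass 1:
  A via A→c: +{c}
  B via B→b: +{b}
  C via C→B A C: +{b}
  C via C→a: +{a}
  C via C→c B b: +{c}
  S via S→B: +{b}
  S: {b}  A: {c}  B: {b}  C: {a,b,c}
pass 2:
  A via A→S b A: +{b}
  S: {b}  A: {b,c}  B: {b}  C: {a,b,c}
pass 3: done
  S: {b}  A: {b,c}  B: {b}  C: {a,b,c}

FOLLOW iteration:
FOLLOW(S) := {$}
pass 1:
  A→A B: FOLLOW(A) ⊇ FIRST(B) = {b}; new: +{b}
  A→A B: FOLLOW(B) ⊇ FOLLOW(A) ⊇ {b}; new: +{b}
  A→S b A: FOLLOW(S) ⊇ FIRST(b) = {b}; new: +{b}
  B→S A: FOLLOW(S) ⊇ FIRST(A) = {b,c}; new: +{c}
  C→B A C: FOLLOW(B) ⊇ FIRST(A) = {b,c}; new: +{c}
  C→B A C: FOLLOW(A) ⊇ FIRST(C) = {a,b,c}; new: +{a,c}
  S→B: FOLLOW(B) ⊇ FOLLOW(S) ⊇ {$,b,c}; new: +{$}
  S→b C: FOLLOW(C) ⊇ FOLLOW(S) ⊇ {$,b,c}; new: +{$,b,c}
  S→b c A: FOLLOW(A) ⊇ FOLLOW(S) ⊇ {$,b,c}; new: +{$}
  FOLLOW(S)={$,b,c}  FOLLOW(A)={$,a,b,c}  FOLLOW(B)={$,b,c}  FOLLOW(C)={$,b,c}
pass 2:
  A→A B: FOLLOW(B) ⊇ FOLLOW(A) ⊇ {$,a,b,c}; new: +{a}
  FOLLOW(S)={$,b,c}  FOLLOW(A)={$,a,b,c}  FOLLOW(B)={$,a,b,c}  FOLLOW(C)={$,b,c}
pass 3: (no change)
  FOLLOW(S)={$,b,c}  FOLLOW(A)={$,a,b,c}  FOLLOW(B)={$,a,b,c}  FOLLOW(C)={$,b,c}

FOLLOW(S) = ["$", "b", "c"]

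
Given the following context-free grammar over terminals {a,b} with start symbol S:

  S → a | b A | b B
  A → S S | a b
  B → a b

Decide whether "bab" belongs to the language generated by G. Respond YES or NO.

Convert to CNF:
  S -> T1 A | T1 B | a
  A -> S S | T0 T1
  B -> T0 T1
  T0 -> a
  T1 -> b

Fill CYK table bottom-up:
  cell(0,0) b: {T1}  orig:{}
  cell(1,1) a: {S,T0}  orig:{S}
  cell(2,2) b: {T1}  orig:{}
  cell(0,1) ba: ∅
  cell(1,2) ab: {A,B}
  cell(0,2) bab: {S}

S ∈ T[0,2] ⇒ YES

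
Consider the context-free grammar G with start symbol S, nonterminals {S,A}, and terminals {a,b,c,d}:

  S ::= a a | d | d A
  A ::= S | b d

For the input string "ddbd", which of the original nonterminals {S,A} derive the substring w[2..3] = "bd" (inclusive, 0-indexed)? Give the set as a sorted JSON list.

CNF form of G:
  S -> T0 T0 | T2 A | d
  A -> T0 T0 | T1 T2 | T2 A | d
  T0 -> a
  T1 -> b
  T2 -> d

CYK table (by increasing span), restricted to cells inside w[2..3]:
  cell(2,2) b: {T1}  orig:{}
  cell(3,3) d: {A,S,T2}  orig:{A,S}
  cell(2,3) bd: {A}

Original NTs in T[2,3] deriving "bd": ["A"]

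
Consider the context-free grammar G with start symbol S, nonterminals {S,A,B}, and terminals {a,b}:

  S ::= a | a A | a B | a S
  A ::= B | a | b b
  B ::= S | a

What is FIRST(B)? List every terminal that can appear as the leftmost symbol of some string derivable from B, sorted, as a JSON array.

Compute FIRST by fixpoint:
iter 1:
  A via A→a: +{a}
  A via A→b b: +{b}
  B via B→a: +{a}
  S via S→a: +{a}
  FIRST[S]={a}  FIRST[A]={a,b}  FIRST[B]={a}
iter 2: — fixpoint
  FIRST[S]={a}  FIRST[A]={a,b}  FIRST[B]={a}

FIRST(B) = ["a"]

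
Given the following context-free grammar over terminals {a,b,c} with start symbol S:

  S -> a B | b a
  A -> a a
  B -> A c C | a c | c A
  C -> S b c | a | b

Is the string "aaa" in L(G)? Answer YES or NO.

CNF form of G:
  S -> T0 B | T2 T0
  A -> T0 T0
  B -> A X3 | T0 T1 | T1 A
  C -> S X4 | a | b
  T0 -> a
  T1 -> c
  T2 -> b
  X3 -> T1 C
  X4 -> T2 T1

CYK fill:
  cell(0,0) a: {C,T0}  orig:{C}
  cell(1,1) a: {C,T0}  orig:{C}
  cell(2,2) a: {C,T0}  orig:{C}
  cell(0,1) aa: {A}
  cell(1,2) aa: {A}
  cell(0,2) aaa: ∅

S ∉ T[0,2] ⇒ NO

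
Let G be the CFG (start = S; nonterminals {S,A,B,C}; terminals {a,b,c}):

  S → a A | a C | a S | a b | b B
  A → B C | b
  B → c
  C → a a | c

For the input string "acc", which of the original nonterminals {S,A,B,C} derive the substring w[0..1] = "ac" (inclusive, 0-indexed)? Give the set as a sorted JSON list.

Convert to CNF:
  S -> T0 A | T0 C | T0 S | T0 T1 | T1 B
  A -> B C | b
  B -> c
  C -> T0 T0 | c
  T0 -> a
  T1 -> b

Fill CYK table bottom-up — only the sub-triangle for w[0..1]:
  cell(0,0) a: {T0}  orig:{}
  cell(1,1) c: {B,C}
  cell(0,1) ac: {S}

Original NTs in T[0,1] deriving "ac": ["S"]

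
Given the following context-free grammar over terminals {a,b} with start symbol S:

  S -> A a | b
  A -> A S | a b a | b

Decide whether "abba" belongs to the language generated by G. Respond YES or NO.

CNF form of G:
  S -> A T0 | b
  A -> A S | T0 X2 | b
  T0 -> a
  T1 -> b
  X2 -> T1 T0

Fill CYK table bottom-up:
  [0..0]={T0}  "a"  orig:{}
  [1..1]={A,S,T1}  "b"  orig:{A,S}
  [2..2]={A,S,T1}  "b"  orig:{A,S}
  [3..3]={T0}  "a"  orig:{}
  [0..1]=∅  "ab"
  [1..2]={A}  "bb"
  [2..3]={S,X2}  "ba"  orig:{S}
  [0..2]=∅  "abb"
  [1..3]={A,S}  "bba"
  [0..3]=∅  "abba"

S ∉ T[0,3] ⇒ NO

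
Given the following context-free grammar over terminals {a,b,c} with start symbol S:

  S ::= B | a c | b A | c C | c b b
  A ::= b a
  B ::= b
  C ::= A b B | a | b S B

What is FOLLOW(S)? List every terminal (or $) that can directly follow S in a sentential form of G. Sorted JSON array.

FIRST iteration:
round 1:
  A via A→b a: +{b}
  B via B→b: +{b}
  C via C→A b B: +{b}
  C via C→a: +{a}
  S via S→B: +{b}
  S via S→a c: +{a}
  S via S→c C: +{c}
  S: {a,b,c}  A: {b}  B: {b}  C: {a,b}
round 2: (stable)
  S: {a,b,c}  A: {b}  B: {b}  C: {a,b}

FOLLOW sets:
seed FOLLOW(S) with $
iter 1:
  C→A b B: FOLLOW(A) ⊇ FIRST(b) = {b}; new: +{b}
  C→b S B: FOLLOW(S) ⊇ FIRST(B) = {b}; new: +{b}
  S→B: FOLLOW(B) ⊇ FOLLOW(S) ⊇ {$,b}; new: +{$,b}
  S→b A: FOLLOW(A) ⊇ FOLLOW(S) ⊇ {$,b}; new: +{$}
  S→c C: FOLLOW(C) ⊇ FOLLOW(S) ⊇ {$,b}; new: +{$,b}
  FOLLOW[S]={$,b}  FOLLOW[A]={$,b}  FOLLOW[B]={$,b}  FOLLOW[C]={$,b}
iter 2: (stable)
  FOLLOW[S]={$,b}  FOLLOW[A]={$,b}  FOLLOW[B]={$,b}  FOLLOW[C]={$,b}

FOLLOW(S) = ["$", "b"]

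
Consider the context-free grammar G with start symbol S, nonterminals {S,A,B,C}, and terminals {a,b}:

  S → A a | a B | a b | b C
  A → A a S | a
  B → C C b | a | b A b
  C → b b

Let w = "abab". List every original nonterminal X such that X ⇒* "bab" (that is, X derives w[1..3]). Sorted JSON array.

CNF form of G:
  S -> A T0 | T0 B | T0 T1 | T1 C
  A -> A X2 | a
  B -> C X3 | T1 X4 | a
  C -> T1 T1
  T0 -> a
  T1 -> b
  X2 -> T0 S
  X3 -> C T1
  X4 -> A T1

Fill CYK table bottom-up, restricted to cells inside w[1..3]:
  [1..1]={T1}  "b"  orig:{}
  [2..2]={A,B,T0}  "a"  orig:{A,B}
  [3..3]={T1}  "b"  orig:{}
  [1..2]=∅  "ba"
  [2..3]={S,X4}  "ab"  orig:{S}
  [1..3]={B}  "bab"

Original NTs in T[1,3] deriving "bab": ["B"]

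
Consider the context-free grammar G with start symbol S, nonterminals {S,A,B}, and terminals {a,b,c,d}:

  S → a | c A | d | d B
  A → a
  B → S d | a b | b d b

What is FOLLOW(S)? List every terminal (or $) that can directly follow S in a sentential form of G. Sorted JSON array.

FIRST sets, iterate to fixpoint:
pass 1:
  A via A→a: +{a}
  B via B→a b: +{a}
  B via B→b d b: +{b}
  S via S→a: +{a}
  S via S→c A: +{c}
  S via S→d: +{d}
  S: {a,c,d}  A: {a}  B: {a,b}
pass 2:
  B via B→S d: +{c,d}
  S: {a,c,d}  A: {a}  B: {a,b,c,d}
pass 3: (no change)
  S: {a,c,d}  A: {a}  B: {a,b,c,d}

FOLLOW sets:
FOLLOW(S) := {$}
round 1:
  B→S d: FOLLOW(S) ⊇ FIRST(d) = {d}; new: +{d}
  S→c A: FOLLOW(A) ⊇ FOLLOW(S) ⊇ {$,d}; new: +{$,d}
  S→d B: FOLLOW(B) ⊇ FOLLOW(S) ⊇ {$,d}; new: +{$,d}
  FOLLOW(S)={$,d}  FOLLOW(A)={$,d}  FOLLOW(B)={$,d}
round 2: — fixpoint
  FOLLOW(S)={$,d}  FOLLOW(A)={$,d}  FOLLOW(B)={$,d}

FOLLOW(S) = ["$", "d"]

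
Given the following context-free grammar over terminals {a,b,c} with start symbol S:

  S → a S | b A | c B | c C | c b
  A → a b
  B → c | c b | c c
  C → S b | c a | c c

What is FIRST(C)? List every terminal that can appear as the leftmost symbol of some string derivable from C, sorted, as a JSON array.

FIRST iteration:
round 1:
  A via A→a b: +{a}
  B via B→c: +{c}
  C via C→c a: +{c}
  S via S→a S: +{a}
  S via S→b A: +{b}
  S via S→c B: +{c}
  FIRST[S]={a,b,c}  FIRST[A]={a}  FIRST[B]={c}  FIRST[C]={c}
round 2:
  C via C→S b: +{a,b}
  FIRST[S]={a,b,c}  FIRST[A]={a}  FIRST[B]={c}  FIRST[C]={a,b,c}
round 3: (stable)
  FIRST[S]={a,b,c}  FIRST[A]={a}  FIRST[B]={c}  FIRST[C]={a,b,c}

FIRST(C) = ["a", "b", "c"]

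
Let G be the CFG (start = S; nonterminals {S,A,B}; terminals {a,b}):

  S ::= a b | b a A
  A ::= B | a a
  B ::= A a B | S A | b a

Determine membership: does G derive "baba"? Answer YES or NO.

CNF form of G:
  S -> T0 T1 | T1 X4
  A -> A X2 | S A | T0 T0 | T1 T0
  B -> A X3 | S A | T1 T0
  T0 -> a
  T1 -> b
  X2 -> T0 B
  X3 -> T0 B
  X4 -> T0 A

CYK table (by increasing span):
  [0..0]={T1}  "b"  orig:{}
  [1..1]={T0}  "a"  orig:{}
  [2..2]={T1}  "b"  orig:{}
  [3..3]={T0}  "a"  orig:{}
  [0..1]={A,B}  "ba"
  [1..2]={S}  "ab"
  [2..3]={A,B}  "ba"
  [0..2]=∅  "bab"
  [1..3]={X2,X3,X4}  "aba"  orig:{}
  [0..3]={S}  "baba"

S ∈ T[0,3] ⇒ YES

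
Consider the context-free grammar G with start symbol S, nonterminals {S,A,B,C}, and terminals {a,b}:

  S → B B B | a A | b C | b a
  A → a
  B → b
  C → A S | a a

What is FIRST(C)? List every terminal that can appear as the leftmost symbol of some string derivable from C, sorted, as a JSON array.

Compute FIRST by fixpoint:
iter 1:
  A via A→a: +{a}
  B via B→b: +{b}
  C via C→A S: +{a}
  S via S→B B B: +{b}
  S via S→a A: +{a}
  FIRST(S)={a,b}  FIRST(A)={a}  FIRST(B)={b}  FIRST(C)={a}
iter 2: — fixpoint
  FIRST(S)={a,b}  FIRST(A)={a}  FIRST(B)={b}  FIRST(C)={a}

FIRST(C) = ["a"]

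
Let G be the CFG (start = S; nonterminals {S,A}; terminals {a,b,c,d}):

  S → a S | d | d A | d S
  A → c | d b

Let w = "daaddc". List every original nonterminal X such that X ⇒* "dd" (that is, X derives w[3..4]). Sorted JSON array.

Convert to CNF:
  S -> T0 A | T0 S | T2 S | d
  A -> T0 T1 | c
  T0 -> d
  T1 -> b
  T2 -> a

CYK fill (cells [i..j] with 3 ≤ i ≤ j ≤ 4 only):
  cell(3,3) d: {S,T0}  orig:{S}
  cell(4,4) d: {S,T0}  orig:{S}
  cell(3,4) dd: {S}

Original NTs in T[3,4] deriving "dd": ["S"]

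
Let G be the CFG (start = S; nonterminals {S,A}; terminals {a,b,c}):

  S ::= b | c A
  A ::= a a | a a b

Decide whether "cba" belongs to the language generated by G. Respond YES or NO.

CNF form of G:
  S -> T2 A | b
  A -> T0 T0 | T0 X3
  T0 -> a
  T1 -> b
  T2 -> c
  X3 -> T0 T1

CYK fill:
  T[0,0] 'c' = {T2}  orig:{}
  T[1,1] 'b' = {S,T1}  orig:{S}
  T[2,2] 'a' = {T0}  orig:{}
  T[0,1] 'cb' = ∅
  T[1,2] 'ba' = ∅
  T[0,2] 'cba' = ∅

S ∉ T[0,2] ⇒ NO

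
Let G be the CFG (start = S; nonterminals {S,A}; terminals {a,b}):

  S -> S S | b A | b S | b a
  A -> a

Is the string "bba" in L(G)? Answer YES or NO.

Convert to CNF:
  S -> S S | T0 A | T0 S | T0 T1
  A -> a
  T0 -> b
  T1 -> a

CYK fill:
  T[0,0] 'b' = {T0}  orig:{}
  T[1,1] 'b' = {T0}  orig:{}
  T[2,2] 'a' = {A,T1}  orig:{A}
  T[0,1] 'bb' = ∅
  T[1,2] 'ba' = {S}
  T[0,2] 'bba' = {S}

S ∈ T[0,2] ⇒ YES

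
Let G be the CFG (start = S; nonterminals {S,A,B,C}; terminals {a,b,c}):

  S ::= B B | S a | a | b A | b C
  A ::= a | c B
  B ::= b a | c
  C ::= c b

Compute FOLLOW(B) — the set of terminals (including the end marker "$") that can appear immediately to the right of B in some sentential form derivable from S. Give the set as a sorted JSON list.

FIRST iteration:
[1]
  A via A→a: +{a}
  A via A→c B: +{c}
  B via B→b a: +{b}
  B via B→c: +{c}
  C via C→c b: +{c}
  S via S→B B: +{b,c}
  S via S→a: +{a}
  FIRST[S]={a,b,c}  FIRST[A]={a,c}  FIRST[B]={b,c}  FIRST[C]={c}
[2] — fixpoint
  FIRST[S]={a,b,c}  FIRST[A]={a,c}  FIRST[B]={b,c}  FIRST[C]={c}

FOLLOW iteration:
initialize: $ ∈ FOLLOW(S)
[1]
  S→B B: FOLLOW(B) ⊇ FIRST(B) = {b,c}; new: +{b,c}
  S→B B: FOLLOW(B) ⊇ FOLLOW(S) ⊇ {$}; new: +{$}
  S→S a: FOLLOW(S) ⊇ FIRST(a) = {a}; new: +{a}
  S→b A: FOLLOW(A) ⊇ FOLLOW(S) ⊇ {$,a}; new: +{$,a}
  S→b C: FOLLOW(C) ⊇ FOLLOW(S) ⊇ {$,a}; new: +{$,a}
  S: {$,a}  A: {$,a}  B: {$,b,c}  C: {$,a}
[2]
  A→c B: FOLLOW(B) ⊇ FOLLOW(A) ⊇ {$,a}; new: +{a}
  S: {$,a}  A: {$,a}  B: {$,a,b,c}  C: {$,a}
[3] — fixpoint
  S: {$,a}  A: {$,a}  B: {$,a,b,c}  C: {$,a}

FOLLOW(B) = ["$", "a", "b", "c"]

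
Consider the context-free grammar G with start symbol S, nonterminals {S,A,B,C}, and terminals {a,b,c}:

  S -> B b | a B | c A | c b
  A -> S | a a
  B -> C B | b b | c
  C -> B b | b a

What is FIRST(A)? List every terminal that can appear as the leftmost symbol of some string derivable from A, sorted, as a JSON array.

Compute FIRST by fixpoint:
iter 1:
  A via A→a a: +{a}
  B via B→b b: +{b}
  B via B→c: +{c}
  C via C→B b: +{b,c}
  S via S→B b: +{b,c}
  S via S→a B: +{a}
  S: {a,b,c}  A: {a}  B: {b,c}  C: {b,c}
iter 2:
  A via A→S: +{b,c}
  S: {a,b,c}  A: {a,b,c}  B: {b,c}  C: {b,c}
iter 3: — fixpoint
  S: {a,b,c}  A: {a,b,c}  B: {b,c}  C: {b,c}

FIRST(A) = ["a", "b", "c"]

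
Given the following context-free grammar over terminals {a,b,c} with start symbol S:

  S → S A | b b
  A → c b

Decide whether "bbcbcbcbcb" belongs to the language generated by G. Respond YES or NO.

Convert to CNF:
  S -> S A | T1 T1
  A -> T0 T1
  T0 -> c
  T1 -> b

CYK table (by increasing span):
  cell(0,0) b: {T1}  orig:{}
  cell(1,1) b: {T1}  orig:{}
  cell(2,2) c: {T0}  orig:{}
  cell(3,3) b: {T1}  orig:{}
  cell(4,4) c: {T0}  orig:{}
  cell(5,5) b: {T1}  orig:{}
  cell(6,6) c: {T0}  orig:{}
  cell(7,7) b: {T1}  orig:{}
  cell(8,8) c: {T0}  orig:{}
  cell(9,9) b: {T1}  orig:{}
  cell(0,1) bb: {S}
  cell(1,2) bc: ∅
  cell(2,3) cb: {A}
  cell(3,4) bc: ∅
  cell(4,5) cb: {A}
  cell(5,6) bc: ∅
  cell(6,7) cb: {A}
  cell(7,8) bc: ∅
  cell(8,9) cb: {A}
  cell(0,2) bbc: ∅
  cell(1,3) bcb: ∅
  cell(2,4) cbc: ∅
  cell(3,5) bcb: ∅
  cell(4,6) cbc: ∅
  cell(5,7) bcb: ∅
  cell(6,8) cbc: ∅
  cell(7,9) bcb: ∅
  cell(0,3) bbcb: {S}
  cell(1,4) bcbc: ∅
  cell(2,5) cbcb: ∅
  cell(3,6) bcbc: ∅
  cell(4,7) cbcb: ∅
  cell(5,8) bcbc: ∅
  cell(6,9) cbcb: ∅
  cell(0,4) bbcbc: ∅
  cell(1,5) bcbcb: ∅
  cell(2,6) cbcbc: ∅
  cell(3,7) bcbcb: ∅
  cell(4,8) cbcbc: ∅
  cell(5,9) bcbcb: ∅
  cell(0,5) bbcbcb: {S}
  cell(1,6) bcbcbc: ∅
  cell(2,7) cbcbcb: ∅
  cell(3,8) bcbcbc: ∅
  cell(4,9) cbcbcb: ∅
  cell(0,6) bbcbcbc: ∅
  cell(1,7) bcbcbcb: ∅
  cell(2,8) cbcbcbc: ∅
  cell(3,9) bcbcbcb: ∅
  cell(0,7) bbcbcbcb: {S}
  cell(1,8) bcbcbcbc: ∅
  cell(2,9) cbcbcbcb: ∅
  cell(0,8) bbcbcbcbc: ∅
  cell(1,9) bcbcbcbcb: ∅
  cell(0,9) bbcbcbcbcb: {S}

S ∈ T[0,9] ⇒ YES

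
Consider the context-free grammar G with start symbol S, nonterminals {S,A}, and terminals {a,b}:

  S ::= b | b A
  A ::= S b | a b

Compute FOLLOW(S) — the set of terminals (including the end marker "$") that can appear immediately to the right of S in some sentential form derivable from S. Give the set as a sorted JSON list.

FIRST sets, iterate to fixpoint:
round 1:
  A via A→a b: +{a}
  S via S→b: +{b}
  FIRST[S]={b}  FIRST[A]={a}
round 2:
  A via A→S b: +{b}
  FIRST[S]={b}  FIRST[A]={a,b}
round 3: — fixpoint
  FIRST[S]={b}  FIRST[A]={a,b}

FOLLOW iteration:
seed FOLLOW(S) with $
round 1:
  A→S b: FOLLOW(S) ⊇ FIRST(b) = {b}; new: +{b}
  S→b A: FOLLOW(A) ⊇ FOLLOW(S) ⊇ {$,b}; new: +{$,b}
  FOLLOW[S]={$,b}  FOLLOW[A]={$,b}
round 2: (stable)
  FOLLOW[S]={$,b}  FOLLOW[A]={$,b}

FOLLOW(S) = ["$", "b"]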